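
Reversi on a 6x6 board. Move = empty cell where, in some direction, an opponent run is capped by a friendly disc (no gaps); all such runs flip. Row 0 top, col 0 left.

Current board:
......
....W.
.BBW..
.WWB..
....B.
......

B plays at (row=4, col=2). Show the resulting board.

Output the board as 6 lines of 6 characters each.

Place B at (4,2); scan 8 dirs for brackets.
Dir NW: opp run (3,1), next='.' -> no flip
Dir N: opp run (3,2) capped by B -> flip
Dir NE: first cell 'B' (not opp) -> no flip
Dir W: first cell '.' (not opp) -> no flip
Dir E: first cell '.' (not opp) -> no flip
Dir SW: first cell '.' (not opp) -> no flip
Dir S: first cell '.' (not opp) -> no flip
Dir SE: first cell '.' (not opp) -> no flip
All flips: (3,2)

Answer: ......
....W.
.BBW..
.WBB..
..B.B.
......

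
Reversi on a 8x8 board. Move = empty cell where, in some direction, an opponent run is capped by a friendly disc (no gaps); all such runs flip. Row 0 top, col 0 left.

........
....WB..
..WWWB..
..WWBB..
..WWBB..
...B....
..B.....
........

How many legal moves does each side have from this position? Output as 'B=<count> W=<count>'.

Answer: B=10 W=10

Derivation:
-- B to move --
(0,3): flips 1 -> legal
(0,4): flips 2 -> legal
(0,5): no bracket -> illegal
(1,1): flips 2 -> legal
(1,2): flips 1 -> legal
(1,3): flips 5 -> legal
(2,1): flips 3 -> legal
(3,1): flips 3 -> legal
(4,1): flips 2 -> legal
(5,1): flips 3 -> legal
(5,2): flips 1 -> legal
(5,4): no bracket -> illegal
B mobility = 10
-- W to move --
(0,4): no bracket -> illegal
(0,5): no bracket -> illegal
(0,6): flips 1 -> legal
(1,6): flips 3 -> legal
(2,6): flips 1 -> legal
(3,6): flips 3 -> legal
(4,6): flips 3 -> legal
(5,1): no bracket -> illegal
(5,2): no bracket -> illegal
(5,4): flips 2 -> legal
(5,5): flips 1 -> legal
(5,6): flips 2 -> legal
(6,1): no bracket -> illegal
(6,3): flips 1 -> legal
(6,4): flips 1 -> legal
(7,1): no bracket -> illegal
(7,2): no bracket -> illegal
(7,3): no bracket -> illegal
W mobility = 10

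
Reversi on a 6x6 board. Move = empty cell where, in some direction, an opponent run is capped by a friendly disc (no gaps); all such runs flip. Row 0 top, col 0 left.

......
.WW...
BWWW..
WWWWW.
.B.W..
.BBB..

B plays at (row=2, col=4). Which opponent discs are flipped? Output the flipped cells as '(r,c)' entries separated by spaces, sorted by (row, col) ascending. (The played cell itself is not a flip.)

Dir NW: first cell '.' (not opp) -> no flip
Dir N: first cell '.' (not opp) -> no flip
Dir NE: first cell '.' (not opp) -> no flip
Dir W: opp run (2,3) (2,2) (2,1) capped by B -> flip
Dir E: first cell '.' (not opp) -> no flip
Dir SW: opp run (3,3), next='.' -> no flip
Dir S: opp run (3,4), next='.' -> no flip
Dir SE: first cell '.' (not opp) -> no flip

Answer: (2,1) (2,2) (2,3)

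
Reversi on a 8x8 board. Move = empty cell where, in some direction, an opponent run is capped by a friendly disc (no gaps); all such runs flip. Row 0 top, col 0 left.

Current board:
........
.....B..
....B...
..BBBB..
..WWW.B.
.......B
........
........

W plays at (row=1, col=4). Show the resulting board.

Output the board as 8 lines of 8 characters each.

Answer: ........
....WB..
....W...
..BBWB..
..WWW.B.
.......B
........
........

Derivation:
Place W at (1,4); scan 8 dirs for brackets.
Dir NW: first cell '.' (not opp) -> no flip
Dir N: first cell '.' (not opp) -> no flip
Dir NE: first cell '.' (not opp) -> no flip
Dir W: first cell '.' (not opp) -> no flip
Dir E: opp run (1,5), next='.' -> no flip
Dir SW: first cell '.' (not opp) -> no flip
Dir S: opp run (2,4) (3,4) capped by W -> flip
Dir SE: first cell '.' (not opp) -> no flip
All flips: (2,4) (3,4)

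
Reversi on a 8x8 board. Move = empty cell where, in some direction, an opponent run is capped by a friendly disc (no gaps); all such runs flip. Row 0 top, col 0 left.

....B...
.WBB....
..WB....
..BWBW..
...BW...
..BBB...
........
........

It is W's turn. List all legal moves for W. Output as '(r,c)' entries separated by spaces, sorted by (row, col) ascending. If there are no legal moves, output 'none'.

Answer: (0,2) (0,3) (1,4) (2,4) (3,1) (4,2) (6,2) (6,3) (6,4)

Derivation:
(0,1): no bracket -> illegal
(0,2): flips 1 -> legal
(0,3): flips 2 -> legal
(0,5): no bracket -> illegal
(1,4): flips 2 -> legal
(1,5): no bracket -> illegal
(2,1): no bracket -> illegal
(2,4): flips 2 -> legal
(2,5): no bracket -> illegal
(3,1): flips 1 -> legal
(4,1): no bracket -> illegal
(4,2): flips 2 -> legal
(4,5): no bracket -> illegal
(5,1): no bracket -> illegal
(5,5): no bracket -> illegal
(6,1): no bracket -> illegal
(6,2): flips 1 -> legal
(6,3): flips 2 -> legal
(6,4): flips 1 -> legal
(6,5): no bracket -> illegal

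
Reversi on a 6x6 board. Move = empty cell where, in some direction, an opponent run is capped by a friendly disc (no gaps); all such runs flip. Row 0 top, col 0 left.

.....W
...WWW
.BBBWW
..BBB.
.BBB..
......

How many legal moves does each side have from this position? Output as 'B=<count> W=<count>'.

Answer: B=2 W=7

Derivation:
-- B to move --
(0,2): no bracket -> illegal
(0,3): flips 1 -> legal
(0,4): flips 3 -> legal
(1,2): no bracket -> illegal
(3,5): no bracket -> illegal
B mobility = 2
-- W to move --
(1,0): no bracket -> illegal
(1,1): no bracket -> illegal
(1,2): no bracket -> illegal
(2,0): flips 3 -> legal
(3,0): no bracket -> illegal
(3,1): flips 1 -> legal
(3,5): no bracket -> illegal
(4,0): no bracket -> illegal
(4,4): flips 1 -> legal
(4,5): no bracket -> illegal
(5,0): flips 3 -> legal
(5,1): flips 2 -> legal
(5,2): flips 2 -> legal
(5,3): flips 3 -> legal
(5,4): no bracket -> illegal
W mobility = 7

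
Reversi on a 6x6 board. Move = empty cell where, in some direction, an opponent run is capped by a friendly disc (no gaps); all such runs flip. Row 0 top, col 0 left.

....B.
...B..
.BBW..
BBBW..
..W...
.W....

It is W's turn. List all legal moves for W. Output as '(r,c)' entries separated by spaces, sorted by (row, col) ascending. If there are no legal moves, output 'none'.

Answer: (0,3) (1,1) (1,2) (2,0) (4,1)

Derivation:
(0,2): no bracket -> illegal
(0,3): flips 1 -> legal
(0,5): no bracket -> illegal
(1,0): no bracket -> illegal
(1,1): flips 1 -> legal
(1,2): flips 2 -> legal
(1,4): no bracket -> illegal
(1,5): no bracket -> illegal
(2,0): flips 3 -> legal
(2,4): no bracket -> illegal
(4,0): no bracket -> illegal
(4,1): flips 1 -> legal
(4,3): no bracket -> illegal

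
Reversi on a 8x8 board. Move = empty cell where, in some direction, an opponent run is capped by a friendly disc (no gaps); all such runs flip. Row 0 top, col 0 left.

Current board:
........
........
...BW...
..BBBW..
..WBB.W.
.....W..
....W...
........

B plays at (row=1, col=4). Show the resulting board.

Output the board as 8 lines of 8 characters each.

Place B at (1,4); scan 8 dirs for brackets.
Dir NW: first cell '.' (not opp) -> no flip
Dir N: first cell '.' (not opp) -> no flip
Dir NE: first cell '.' (not opp) -> no flip
Dir W: first cell '.' (not opp) -> no flip
Dir E: first cell '.' (not opp) -> no flip
Dir SW: first cell 'B' (not opp) -> no flip
Dir S: opp run (2,4) capped by B -> flip
Dir SE: first cell '.' (not opp) -> no flip
All flips: (2,4)

Answer: ........
....B...
...BB...
..BBBW..
..WBB.W.
.....W..
....W...
........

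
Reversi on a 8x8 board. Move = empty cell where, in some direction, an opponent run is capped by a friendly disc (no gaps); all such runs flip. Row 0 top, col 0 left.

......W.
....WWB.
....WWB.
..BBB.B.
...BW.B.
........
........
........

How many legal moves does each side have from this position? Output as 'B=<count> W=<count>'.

Answer: B=7 W=9

Derivation:
-- B to move --
(0,3): flips 2 -> legal
(0,4): flips 3 -> legal
(0,5): no bracket -> illegal
(0,7): no bracket -> illegal
(1,3): flips 2 -> legal
(1,7): no bracket -> illegal
(2,3): flips 2 -> legal
(3,5): no bracket -> illegal
(4,5): flips 1 -> legal
(5,3): no bracket -> illegal
(5,4): flips 1 -> legal
(5,5): flips 1 -> legal
B mobility = 7
-- W to move --
(0,5): no bracket -> illegal
(0,7): flips 1 -> legal
(1,7): flips 1 -> legal
(2,1): no bracket -> illegal
(2,2): flips 1 -> legal
(2,3): no bracket -> illegal
(2,7): flips 1 -> legal
(3,1): no bracket -> illegal
(3,5): no bracket -> illegal
(3,7): flips 1 -> legal
(4,1): no bracket -> illegal
(4,2): flips 2 -> legal
(4,5): no bracket -> illegal
(4,7): flips 1 -> legal
(5,2): flips 2 -> legal
(5,3): no bracket -> illegal
(5,4): no bracket -> illegal
(5,5): no bracket -> illegal
(5,6): flips 4 -> legal
(5,7): no bracket -> illegal
W mobility = 9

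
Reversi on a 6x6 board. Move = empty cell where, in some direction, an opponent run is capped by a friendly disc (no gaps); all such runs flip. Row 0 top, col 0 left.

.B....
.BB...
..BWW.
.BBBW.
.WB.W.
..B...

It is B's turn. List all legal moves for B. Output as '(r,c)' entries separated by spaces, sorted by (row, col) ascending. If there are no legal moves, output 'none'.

Answer: (1,3) (1,4) (1,5) (2,5) (3,0) (3,5) (4,0) (4,5) (5,0) (5,1) (5,5)

Derivation:
(1,3): flips 1 -> legal
(1,4): flips 1 -> legal
(1,5): flips 1 -> legal
(2,5): flips 2 -> legal
(3,0): flips 1 -> legal
(3,5): flips 1 -> legal
(4,0): flips 1 -> legal
(4,3): no bracket -> illegal
(4,5): flips 2 -> legal
(5,0): flips 1 -> legal
(5,1): flips 1 -> legal
(5,3): no bracket -> illegal
(5,4): no bracket -> illegal
(5,5): flips 1 -> legal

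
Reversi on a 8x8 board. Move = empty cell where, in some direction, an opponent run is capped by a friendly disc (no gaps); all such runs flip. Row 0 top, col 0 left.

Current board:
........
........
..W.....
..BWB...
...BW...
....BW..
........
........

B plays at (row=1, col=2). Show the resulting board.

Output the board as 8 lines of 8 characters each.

Place B at (1,2); scan 8 dirs for brackets.
Dir NW: first cell '.' (not opp) -> no flip
Dir N: first cell '.' (not opp) -> no flip
Dir NE: first cell '.' (not opp) -> no flip
Dir W: first cell '.' (not opp) -> no flip
Dir E: first cell '.' (not opp) -> no flip
Dir SW: first cell '.' (not opp) -> no flip
Dir S: opp run (2,2) capped by B -> flip
Dir SE: first cell '.' (not opp) -> no flip
All flips: (2,2)

Answer: ........
..B.....
..B.....
..BWB...
...BW...
....BW..
........
........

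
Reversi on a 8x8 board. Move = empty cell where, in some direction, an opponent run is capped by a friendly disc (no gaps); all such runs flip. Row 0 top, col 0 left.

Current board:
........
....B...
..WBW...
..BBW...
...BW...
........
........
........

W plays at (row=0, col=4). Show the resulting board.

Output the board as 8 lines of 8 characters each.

Place W at (0,4); scan 8 dirs for brackets.
Dir NW: edge -> no flip
Dir N: edge -> no flip
Dir NE: edge -> no flip
Dir W: first cell '.' (not opp) -> no flip
Dir E: first cell '.' (not opp) -> no flip
Dir SW: first cell '.' (not opp) -> no flip
Dir S: opp run (1,4) capped by W -> flip
Dir SE: first cell '.' (not opp) -> no flip
All flips: (1,4)

Answer: ....W...
....W...
..WBW...
..BBW...
...BW...
........
........
........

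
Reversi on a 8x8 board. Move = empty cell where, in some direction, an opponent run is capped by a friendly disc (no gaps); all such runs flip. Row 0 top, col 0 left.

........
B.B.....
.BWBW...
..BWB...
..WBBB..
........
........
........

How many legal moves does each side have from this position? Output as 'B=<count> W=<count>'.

-- B to move --
(1,1): flips 2 -> legal
(1,3): no bracket -> illegal
(1,4): flips 1 -> legal
(1,5): no bracket -> illegal
(2,5): flips 1 -> legal
(3,1): no bracket -> illegal
(3,5): no bracket -> illegal
(4,1): flips 1 -> legal
(5,1): no bracket -> illegal
(5,2): flips 1 -> legal
(5,3): no bracket -> illegal
B mobility = 5
-- W to move --
(0,0): no bracket -> illegal
(0,1): no bracket -> illegal
(0,2): flips 1 -> legal
(0,3): no bracket -> illegal
(1,1): no bracket -> illegal
(1,3): flips 1 -> legal
(1,4): no bracket -> illegal
(2,0): flips 1 -> legal
(2,5): no bracket -> illegal
(3,0): no bracket -> illegal
(3,1): flips 1 -> legal
(3,5): flips 1 -> legal
(3,6): no bracket -> illegal
(4,1): no bracket -> illegal
(4,6): flips 3 -> legal
(5,2): no bracket -> illegal
(5,3): flips 1 -> legal
(5,4): flips 2 -> legal
(5,5): flips 1 -> legal
(5,6): no bracket -> illegal
W mobility = 9

Answer: B=5 W=9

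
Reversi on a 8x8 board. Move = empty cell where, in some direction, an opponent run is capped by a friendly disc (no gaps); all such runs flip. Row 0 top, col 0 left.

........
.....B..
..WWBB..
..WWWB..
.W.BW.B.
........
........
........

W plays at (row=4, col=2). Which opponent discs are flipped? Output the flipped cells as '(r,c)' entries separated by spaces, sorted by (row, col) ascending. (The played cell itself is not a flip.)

Dir NW: first cell '.' (not opp) -> no flip
Dir N: first cell 'W' (not opp) -> no flip
Dir NE: first cell 'W' (not opp) -> no flip
Dir W: first cell 'W' (not opp) -> no flip
Dir E: opp run (4,3) capped by W -> flip
Dir SW: first cell '.' (not opp) -> no flip
Dir S: first cell '.' (not opp) -> no flip
Dir SE: first cell '.' (not opp) -> no flip

Answer: (4,3)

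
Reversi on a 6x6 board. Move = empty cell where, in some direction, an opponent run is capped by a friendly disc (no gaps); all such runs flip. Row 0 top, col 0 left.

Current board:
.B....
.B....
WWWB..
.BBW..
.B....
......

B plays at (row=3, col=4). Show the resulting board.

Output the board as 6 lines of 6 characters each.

Answer: .B....
.B....
WWWB..
.BBBB.
.B....
......

Derivation:
Place B at (3,4); scan 8 dirs for brackets.
Dir NW: first cell 'B' (not opp) -> no flip
Dir N: first cell '.' (not opp) -> no flip
Dir NE: first cell '.' (not opp) -> no flip
Dir W: opp run (3,3) capped by B -> flip
Dir E: first cell '.' (not opp) -> no flip
Dir SW: first cell '.' (not opp) -> no flip
Dir S: first cell '.' (not opp) -> no flip
Dir SE: first cell '.' (not opp) -> no flip
All flips: (3,3)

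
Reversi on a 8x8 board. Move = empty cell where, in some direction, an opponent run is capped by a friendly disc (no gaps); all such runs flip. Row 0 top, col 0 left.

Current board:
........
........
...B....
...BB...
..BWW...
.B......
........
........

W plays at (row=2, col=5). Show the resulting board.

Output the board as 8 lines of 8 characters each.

Answer: ........
........
...B.W..
...BW...
..BWW...
.B......
........
........

Derivation:
Place W at (2,5); scan 8 dirs for brackets.
Dir NW: first cell '.' (not opp) -> no flip
Dir N: first cell '.' (not opp) -> no flip
Dir NE: first cell '.' (not opp) -> no flip
Dir W: first cell '.' (not opp) -> no flip
Dir E: first cell '.' (not opp) -> no flip
Dir SW: opp run (3,4) capped by W -> flip
Dir S: first cell '.' (not opp) -> no flip
Dir SE: first cell '.' (not opp) -> no flip
All flips: (3,4)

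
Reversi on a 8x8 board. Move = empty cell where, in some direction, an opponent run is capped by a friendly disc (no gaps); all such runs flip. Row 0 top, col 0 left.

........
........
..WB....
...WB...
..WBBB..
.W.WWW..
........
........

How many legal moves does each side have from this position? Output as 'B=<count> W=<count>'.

Answer: B=9 W=6

Derivation:
-- B to move --
(1,1): flips 2 -> legal
(1,2): no bracket -> illegal
(1,3): no bracket -> illegal
(2,1): flips 1 -> legal
(2,4): no bracket -> illegal
(3,1): no bracket -> illegal
(3,2): flips 1 -> legal
(4,0): no bracket -> illegal
(4,1): flips 1 -> legal
(4,6): no bracket -> illegal
(5,0): no bracket -> illegal
(5,2): no bracket -> illegal
(5,6): no bracket -> illegal
(6,0): no bracket -> illegal
(6,1): no bracket -> illegal
(6,2): flips 1 -> legal
(6,3): flips 2 -> legal
(6,4): flips 1 -> legal
(6,5): flips 2 -> legal
(6,6): flips 1 -> legal
B mobility = 9
-- W to move --
(1,2): no bracket -> illegal
(1,3): flips 1 -> legal
(1,4): no bracket -> illegal
(2,4): flips 3 -> legal
(2,5): no bracket -> illegal
(3,2): flips 1 -> legal
(3,5): flips 3 -> legal
(3,6): flips 1 -> legal
(4,6): flips 3 -> legal
(5,2): no bracket -> illegal
(5,6): no bracket -> illegal
W mobility = 6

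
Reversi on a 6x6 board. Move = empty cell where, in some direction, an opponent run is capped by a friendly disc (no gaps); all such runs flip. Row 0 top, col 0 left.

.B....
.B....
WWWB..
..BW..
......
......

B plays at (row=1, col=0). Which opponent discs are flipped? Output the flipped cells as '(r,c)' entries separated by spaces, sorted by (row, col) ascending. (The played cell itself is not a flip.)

Answer: (2,1)

Derivation:
Dir NW: edge -> no flip
Dir N: first cell '.' (not opp) -> no flip
Dir NE: first cell 'B' (not opp) -> no flip
Dir W: edge -> no flip
Dir E: first cell 'B' (not opp) -> no flip
Dir SW: edge -> no flip
Dir S: opp run (2,0), next='.' -> no flip
Dir SE: opp run (2,1) capped by B -> flip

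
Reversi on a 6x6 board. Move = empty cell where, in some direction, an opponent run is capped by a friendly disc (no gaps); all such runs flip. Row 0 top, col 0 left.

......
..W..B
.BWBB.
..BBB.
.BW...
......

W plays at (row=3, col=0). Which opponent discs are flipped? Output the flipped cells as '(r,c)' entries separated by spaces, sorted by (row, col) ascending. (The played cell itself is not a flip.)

Dir NW: edge -> no flip
Dir N: first cell '.' (not opp) -> no flip
Dir NE: opp run (2,1) capped by W -> flip
Dir W: edge -> no flip
Dir E: first cell '.' (not opp) -> no flip
Dir SW: edge -> no flip
Dir S: first cell '.' (not opp) -> no flip
Dir SE: opp run (4,1), next='.' -> no flip

Answer: (2,1)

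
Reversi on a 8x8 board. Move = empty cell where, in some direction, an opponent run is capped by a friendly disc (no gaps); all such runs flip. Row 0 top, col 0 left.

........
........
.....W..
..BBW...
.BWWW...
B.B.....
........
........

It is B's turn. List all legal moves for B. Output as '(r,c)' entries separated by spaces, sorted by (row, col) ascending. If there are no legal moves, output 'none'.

(1,4): no bracket -> illegal
(1,5): no bracket -> illegal
(1,6): flips 3 -> legal
(2,3): no bracket -> illegal
(2,4): no bracket -> illegal
(2,6): no bracket -> illegal
(3,1): no bracket -> illegal
(3,5): flips 1 -> legal
(3,6): no bracket -> illegal
(4,5): flips 3 -> legal
(5,1): flips 1 -> legal
(5,3): flips 1 -> legal
(5,4): flips 1 -> legal
(5,5): flips 1 -> legal

Answer: (1,6) (3,5) (4,5) (5,1) (5,3) (5,4) (5,5)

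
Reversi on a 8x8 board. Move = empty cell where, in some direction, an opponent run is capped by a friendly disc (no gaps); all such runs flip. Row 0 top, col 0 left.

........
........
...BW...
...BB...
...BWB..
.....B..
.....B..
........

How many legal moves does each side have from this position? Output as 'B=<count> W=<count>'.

-- B to move --
(1,3): no bracket -> illegal
(1,4): flips 1 -> legal
(1,5): flips 1 -> legal
(2,5): flips 1 -> legal
(3,5): no bracket -> illegal
(5,3): no bracket -> illegal
(5,4): flips 1 -> legal
B mobility = 4
-- W to move --
(1,2): no bracket -> illegal
(1,3): no bracket -> illegal
(1,4): no bracket -> illegal
(2,2): flips 2 -> legal
(2,5): no bracket -> illegal
(3,2): no bracket -> illegal
(3,5): no bracket -> illegal
(3,6): no bracket -> illegal
(4,2): flips 2 -> legal
(4,6): flips 1 -> legal
(5,2): no bracket -> illegal
(5,3): no bracket -> illegal
(5,4): no bracket -> illegal
(5,6): no bracket -> illegal
(6,4): no bracket -> illegal
(6,6): flips 1 -> legal
(7,4): no bracket -> illegal
(7,5): no bracket -> illegal
(7,6): no bracket -> illegal
W mobility = 4

Answer: B=4 W=4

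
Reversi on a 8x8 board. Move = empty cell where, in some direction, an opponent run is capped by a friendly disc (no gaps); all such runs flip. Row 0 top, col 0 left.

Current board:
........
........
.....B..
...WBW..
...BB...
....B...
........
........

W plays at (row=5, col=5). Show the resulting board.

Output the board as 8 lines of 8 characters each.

Answer: ........
........
.....B..
...WBW..
...BW...
....BW..
........
........

Derivation:
Place W at (5,5); scan 8 dirs for brackets.
Dir NW: opp run (4,4) capped by W -> flip
Dir N: first cell '.' (not opp) -> no flip
Dir NE: first cell '.' (not opp) -> no flip
Dir W: opp run (5,4), next='.' -> no flip
Dir E: first cell '.' (not opp) -> no flip
Dir SW: first cell '.' (not opp) -> no flip
Dir S: first cell '.' (not opp) -> no flip
Dir SE: first cell '.' (not opp) -> no flip
All flips: (4,4)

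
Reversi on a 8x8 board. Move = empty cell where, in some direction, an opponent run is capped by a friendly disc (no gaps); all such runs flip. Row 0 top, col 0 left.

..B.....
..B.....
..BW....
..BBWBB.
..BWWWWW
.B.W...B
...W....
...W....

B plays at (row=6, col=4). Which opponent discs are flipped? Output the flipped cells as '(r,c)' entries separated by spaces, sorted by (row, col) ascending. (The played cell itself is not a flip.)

Answer: (5,3)

Derivation:
Dir NW: opp run (5,3) capped by B -> flip
Dir N: first cell '.' (not opp) -> no flip
Dir NE: first cell '.' (not opp) -> no flip
Dir W: opp run (6,3), next='.' -> no flip
Dir E: first cell '.' (not opp) -> no flip
Dir SW: opp run (7,3), next=edge -> no flip
Dir S: first cell '.' (not opp) -> no flip
Dir SE: first cell '.' (not opp) -> no flip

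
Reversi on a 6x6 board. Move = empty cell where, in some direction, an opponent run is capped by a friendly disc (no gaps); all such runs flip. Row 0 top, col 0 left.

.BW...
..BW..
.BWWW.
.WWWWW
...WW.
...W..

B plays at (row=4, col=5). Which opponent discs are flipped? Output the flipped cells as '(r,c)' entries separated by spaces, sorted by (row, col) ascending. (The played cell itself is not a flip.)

Answer: (2,3) (3,4)

Derivation:
Dir NW: opp run (3,4) (2,3) capped by B -> flip
Dir N: opp run (3,5), next='.' -> no flip
Dir NE: edge -> no flip
Dir W: opp run (4,4) (4,3), next='.' -> no flip
Dir E: edge -> no flip
Dir SW: first cell '.' (not opp) -> no flip
Dir S: first cell '.' (not opp) -> no flip
Dir SE: edge -> no flip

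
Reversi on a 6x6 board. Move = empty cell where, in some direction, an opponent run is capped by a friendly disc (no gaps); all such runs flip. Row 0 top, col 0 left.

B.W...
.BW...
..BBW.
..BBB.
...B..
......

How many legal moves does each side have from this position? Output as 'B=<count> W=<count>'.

-- B to move --
(0,1): flips 1 -> legal
(0,3): no bracket -> illegal
(1,3): flips 1 -> legal
(1,4): flips 1 -> legal
(1,5): flips 1 -> legal
(2,1): no bracket -> illegal
(2,5): flips 1 -> legal
(3,5): no bracket -> illegal
B mobility = 5
-- W to move --
(0,1): no bracket -> illegal
(1,0): flips 1 -> legal
(1,3): no bracket -> illegal
(1,4): no bracket -> illegal
(2,0): flips 1 -> legal
(2,1): flips 2 -> legal
(2,5): no bracket -> illegal
(3,1): no bracket -> illegal
(3,5): no bracket -> illegal
(4,1): no bracket -> illegal
(4,2): flips 3 -> legal
(4,4): flips 1 -> legal
(4,5): flips 2 -> legal
(5,2): no bracket -> illegal
(5,3): no bracket -> illegal
(5,4): no bracket -> illegal
W mobility = 6

Answer: B=5 W=6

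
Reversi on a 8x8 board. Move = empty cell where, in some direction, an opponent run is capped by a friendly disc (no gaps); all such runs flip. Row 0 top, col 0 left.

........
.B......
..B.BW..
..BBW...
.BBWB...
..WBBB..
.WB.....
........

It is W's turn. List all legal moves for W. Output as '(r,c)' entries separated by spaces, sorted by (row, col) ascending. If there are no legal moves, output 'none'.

Answer: (1,2) (1,4) (2,1) (2,3) (3,0) (3,1) (4,0) (4,5) (5,6) (6,3) (6,4) (6,5) (7,2)

Derivation:
(0,0): no bracket -> illegal
(0,1): no bracket -> illegal
(0,2): no bracket -> illegal
(1,0): no bracket -> illegal
(1,2): flips 3 -> legal
(1,3): no bracket -> illegal
(1,4): flips 1 -> legal
(1,5): no bracket -> illegal
(2,0): no bracket -> illegal
(2,1): flips 1 -> legal
(2,3): flips 2 -> legal
(3,0): flips 1 -> legal
(3,1): flips 2 -> legal
(3,5): no bracket -> illegal
(4,0): flips 2 -> legal
(4,5): flips 1 -> legal
(4,6): no bracket -> illegal
(5,0): no bracket -> illegal
(5,1): no bracket -> illegal
(5,6): flips 3 -> legal
(6,3): flips 2 -> legal
(6,4): flips 2 -> legal
(6,5): flips 1 -> legal
(6,6): no bracket -> illegal
(7,1): no bracket -> illegal
(7,2): flips 1 -> legal
(7,3): no bracket -> illegal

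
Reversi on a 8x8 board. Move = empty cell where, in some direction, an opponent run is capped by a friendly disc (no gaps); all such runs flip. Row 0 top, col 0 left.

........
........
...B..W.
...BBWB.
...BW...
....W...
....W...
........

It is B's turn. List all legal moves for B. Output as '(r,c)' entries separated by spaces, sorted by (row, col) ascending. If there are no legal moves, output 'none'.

Answer: (1,6) (4,5) (5,5) (6,5) (7,4)

Derivation:
(1,5): no bracket -> illegal
(1,6): flips 1 -> legal
(1,7): no bracket -> illegal
(2,4): no bracket -> illegal
(2,5): no bracket -> illegal
(2,7): no bracket -> illegal
(3,7): no bracket -> illegal
(4,5): flips 1 -> legal
(4,6): no bracket -> illegal
(5,3): no bracket -> illegal
(5,5): flips 1 -> legal
(6,3): no bracket -> illegal
(6,5): flips 1 -> legal
(7,3): no bracket -> illegal
(7,4): flips 3 -> legal
(7,5): no bracket -> illegal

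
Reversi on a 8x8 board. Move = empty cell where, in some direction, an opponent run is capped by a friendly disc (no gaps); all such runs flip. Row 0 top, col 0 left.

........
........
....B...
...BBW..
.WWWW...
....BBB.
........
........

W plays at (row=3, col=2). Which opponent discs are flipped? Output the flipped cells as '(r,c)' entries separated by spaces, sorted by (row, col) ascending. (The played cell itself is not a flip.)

Answer: (3,3) (3,4)

Derivation:
Dir NW: first cell '.' (not opp) -> no flip
Dir N: first cell '.' (not opp) -> no flip
Dir NE: first cell '.' (not opp) -> no flip
Dir W: first cell '.' (not opp) -> no flip
Dir E: opp run (3,3) (3,4) capped by W -> flip
Dir SW: first cell 'W' (not opp) -> no flip
Dir S: first cell 'W' (not opp) -> no flip
Dir SE: first cell 'W' (not opp) -> no flip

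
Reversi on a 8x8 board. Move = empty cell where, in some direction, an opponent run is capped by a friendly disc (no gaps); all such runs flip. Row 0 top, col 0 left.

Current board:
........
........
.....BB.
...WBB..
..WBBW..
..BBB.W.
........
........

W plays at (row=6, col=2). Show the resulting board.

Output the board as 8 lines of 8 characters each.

Answer: ........
........
.....BB.
...WBB..
..WBBW..
..WBB.W.
..W.....
........

Derivation:
Place W at (6,2); scan 8 dirs for brackets.
Dir NW: first cell '.' (not opp) -> no flip
Dir N: opp run (5,2) capped by W -> flip
Dir NE: opp run (5,3) (4,4) (3,5) (2,6), next='.' -> no flip
Dir W: first cell '.' (not opp) -> no flip
Dir E: first cell '.' (not opp) -> no flip
Dir SW: first cell '.' (not opp) -> no flip
Dir S: first cell '.' (not opp) -> no flip
Dir SE: first cell '.' (not opp) -> no flip
All flips: (5,2)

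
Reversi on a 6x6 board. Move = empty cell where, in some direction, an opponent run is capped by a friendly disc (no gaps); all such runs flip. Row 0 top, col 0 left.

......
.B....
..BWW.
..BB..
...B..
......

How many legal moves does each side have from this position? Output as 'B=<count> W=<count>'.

Answer: B=4 W=4

Derivation:
-- B to move --
(1,2): no bracket -> illegal
(1,3): flips 1 -> legal
(1,4): flips 1 -> legal
(1,5): flips 1 -> legal
(2,5): flips 2 -> legal
(3,4): no bracket -> illegal
(3,5): no bracket -> illegal
B mobility = 4
-- W to move --
(0,0): no bracket -> illegal
(0,1): no bracket -> illegal
(0,2): no bracket -> illegal
(1,0): no bracket -> illegal
(1,2): no bracket -> illegal
(1,3): no bracket -> illegal
(2,0): no bracket -> illegal
(2,1): flips 1 -> legal
(3,1): no bracket -> illegal
(3,4): no bracket -> illegal
(4,1): flips 1 -> legal
(4,2): flips 1 -> legal
(4,4): no bracket -> illegal
(5,2): no bracket -> illegal
(5,3): flips 2 -> legal
(5,4): no bracket -> illegal
W mobility = 4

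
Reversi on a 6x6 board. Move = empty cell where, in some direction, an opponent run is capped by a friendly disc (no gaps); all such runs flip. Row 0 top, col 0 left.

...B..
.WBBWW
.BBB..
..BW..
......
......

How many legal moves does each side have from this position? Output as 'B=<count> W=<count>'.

-- B to move --
(0,0): flips 1 -> legal
(0,1): flips 1 -> legal
(0,2): no bracket -> illegal
(0,4): no bracket -> illegal
(0,5): flips 1 -> legal
(1,0): flips 1 -> legal
(2,0): no bracket -> illegal
(2,4): no bracket -> illegal
(2,5): flips 1 -> legal
(3,4): flips 1 -> legal
(4,2): no bracket -> illegal
(4,3): flips 1 -> legal
(4,4): flips 1 -> legal
B mobility = 8
-- W to move --
(0,1): no bracket -> illegal
(0,2): no bracket -> illegal
(0,4): no bracket -> illegal
(1,0): no bracket -> illegal
(2,0): no bracket -> illegal
(2,4): no bracket -> illegal
(3,0): no bracket -> illegal
(3,1): flips 2 -> legal
(3,4): no bracket -> illegal
(4,1): flips 2 -> legal
(4,2): no bracket -> illegal
(4,3): no bracket -> illegal
W mobility = 2

Answer: B=8 W=2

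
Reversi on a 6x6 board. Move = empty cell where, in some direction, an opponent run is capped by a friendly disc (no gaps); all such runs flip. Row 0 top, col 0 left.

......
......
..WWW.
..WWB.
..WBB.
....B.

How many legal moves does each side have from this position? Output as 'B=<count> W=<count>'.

Answer: B=7 W=4

Derivation:
-- B to move --
(1,1): flips 2 -> legal
(1,2): flips 1 -> legal
(1,3): flips 2 -> legal
(1,4): flips 1 -> legal
(1,5): no bracket -> illegal
(2,1): flips 1 -> legal
(2,5): no bracket -> illegal
(3,1): flips 2 -> legal
(3,5): no bracket -> illegal
(4,1): flips 1 -> legal
(5,1): no bracket -> illegal
(5,2): no bracket -> illegal
(5,3): no bracket -> illegal
B mobility = 7
-- W to move --
(2,5): no bracket -> illegal
(3,5): flips 1 -> legal
(4,5): flips 3 -> legal
(5,2): no bracket -> illegal
(5,3): flips 1 -> legal
(5,5): flips 1 -> legal
W mobility = 4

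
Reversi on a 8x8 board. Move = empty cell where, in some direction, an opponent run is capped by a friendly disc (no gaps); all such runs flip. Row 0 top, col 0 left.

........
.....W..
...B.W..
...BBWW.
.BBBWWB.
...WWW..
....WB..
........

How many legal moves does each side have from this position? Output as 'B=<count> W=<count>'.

-- B to move --
(0,4): no bracket -> illegal
(0,5): flips 5 -> legal
(0,6): no bracket -> illegal
(1,4): no bracket -> illegal
(1,6): flips 1 -> legal
(2,4): flips 1 -> legal
(2,6): flips 1 -> legal
(2,7): no bracket -> illegal
(3,7): flips 2 -> legal
(4,7): no bracket -> illegal
(5,2): no bracket -> illegal
(5,6): flips 1 -> legal
(6,2): no bracket -> illegal
(6,3): flips 2 -> legal
(6,6): flips 2 -> legal
(7,3): flips 2 -> legal
(7,4): flips 3 -> legal
(7,5): flips 2 -> legal
B mobility = 11
-- W to move --
(1,2): flips 2 -> legal
(1,3): flips 3 -> legal
(1,4): no bracket -> illegal
(2,2): flips 1 -> legal
(2,4): flips 1 -> legal
(3,0): no bracket -> illegal
(3,1): flips 1 -> legal
(3,2): flips 3 -> legal
(3,7): flips 1 -> legal
(4,0): flips 3 -> legal
(4,7): flips 1 -> legal
(5,0): no bracket -> illegal
(5,1): no bracket -> illegal
(5,2): flips 2 -> legal
(5,6): flips 1 -> legal
(5,7): flips 1 -> legal
(6,6): flips 1 -> legal
(7,4): no bracket -> illegal
(7,5): flips 1 -> legal
(7,6): flips 1 -> legal
W mobility = 15

Answer: B=11 W=15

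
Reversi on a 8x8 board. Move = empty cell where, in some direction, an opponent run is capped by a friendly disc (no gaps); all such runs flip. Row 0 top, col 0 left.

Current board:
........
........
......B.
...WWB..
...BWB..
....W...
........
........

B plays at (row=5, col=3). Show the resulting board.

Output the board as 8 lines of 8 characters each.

Answer: ........
........
......B.
...WWB..
...BBB..
...BW...
........
........

Derivation:
Place B at (5,3); scan 8 dirs for brackets.
Dir NW: first cell '.' (not opp) -> no flip
Dir N: first cell 'B' (not opp) -> no flip
Dir NE: opp run (4,4) capped by B -> flip
Dir W: first cell '.' (not opp) -> no flip
Dir E: opp run (5,4), next='.' -> no flip
Dir SW: first cell '.' (not opp) -> no flip
Dir S: first cell '.' (not opp) -> no flip
Dir SE: first cell '.' (not opp) -> no flip
All flips: (4,4)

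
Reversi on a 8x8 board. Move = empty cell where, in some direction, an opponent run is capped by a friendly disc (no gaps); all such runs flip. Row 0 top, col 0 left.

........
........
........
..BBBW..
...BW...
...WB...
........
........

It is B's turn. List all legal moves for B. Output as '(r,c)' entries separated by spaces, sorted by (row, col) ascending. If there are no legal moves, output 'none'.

(2,4): no bracket -> illegal
(2,5): no bracket -> illegal
(2,6): no bracket -> illegal
(3,6): flips 1 -> legal
(4,2): no bracket -> illegal
(4,5): flips 1 -> legal
(4,6): no bracket -> illegal
(5,2): flips 1 -> legal
(5,5): flips 1 -> legal
(6,2): no bracket -> illegal
(6,3): flips 1 -> legal
(6,4): no bracket -> illegal

Answer: (3,6) (4,5) (5,2) (5,5) (6,3)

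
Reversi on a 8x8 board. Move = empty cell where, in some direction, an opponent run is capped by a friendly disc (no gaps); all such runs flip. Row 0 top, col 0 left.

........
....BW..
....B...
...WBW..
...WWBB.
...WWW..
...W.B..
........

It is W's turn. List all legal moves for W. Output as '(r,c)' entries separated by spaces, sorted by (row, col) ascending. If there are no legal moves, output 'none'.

Answer: (0,4) (1,3) (2,5) (3,6) (3,7) (4,7) (5,7) (7,5) (7,6)

Derivation:
(0,3): no bracket -> illegal
(0,4): flips 3 -> legal
(0,5): no bracket -> illegal
(1,3): flips 2 -> legal
(2,3): no bracket -> illegal
(2,5): flips 1 -> legal
(3,6): flips 1 -> legal
(3,7): flips 1 -> legal
(4,7): flips 2 -> legal
(5,6): no bracket -> illegal
(5,7): flips 1 -> legal
(6,4): no bracket -> illegal
(6,6): no bracket -> illegal
(7,4): no bracket -> illegal
(7,5): flips 1 -> legal
(7,6): flips 1 -> legal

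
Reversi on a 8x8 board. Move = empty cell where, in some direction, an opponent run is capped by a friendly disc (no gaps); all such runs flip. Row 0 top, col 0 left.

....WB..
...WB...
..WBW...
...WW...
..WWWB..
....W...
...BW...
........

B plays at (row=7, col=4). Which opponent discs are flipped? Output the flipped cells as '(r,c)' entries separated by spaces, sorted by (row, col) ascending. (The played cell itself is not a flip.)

Answer: (2,4) (3,4) (4,4) (5,4) (6,4)

Derivation:
Dir NW: first cell 'B' (not opp) -> no flip
Dir N: opp run (6,4) (5,4) (4,4) (3,4) (2,4) capped by B -> flip
Dir NE: first cell '.' (not opp) -> no flip
Dir W: first cell '.' (not opp) -> no flip
Dir E: first cell '.' (not opp) -> no flip
Dir SW: edge -> no flip
Dir S: edge -> no flip
Dir SE: edge -> no flip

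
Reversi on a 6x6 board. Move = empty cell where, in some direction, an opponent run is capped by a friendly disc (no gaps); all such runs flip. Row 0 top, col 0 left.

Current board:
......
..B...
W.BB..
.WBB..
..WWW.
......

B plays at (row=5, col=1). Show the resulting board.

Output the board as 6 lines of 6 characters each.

Place B at (5,1); scan 8 dirs for brackets.
Dir NW: first cell '.' (not opp) -> no flip
Dir N: first cell '.' (not opp) -> no flip
Dir NE: opp run (4,2) capped by B -> flip
Dir W: first cell '.' (not opp) -> no flip
Dir E: first cell '.' (not opp) -> no flip
Dir SW: edge -> no flip
Dir S: edge -> no flip
Dir SE: edge -> no flip
All flips: (4,2)

Answer: ......
..B...
W.BB..
.WBB..
..BWW.
.B....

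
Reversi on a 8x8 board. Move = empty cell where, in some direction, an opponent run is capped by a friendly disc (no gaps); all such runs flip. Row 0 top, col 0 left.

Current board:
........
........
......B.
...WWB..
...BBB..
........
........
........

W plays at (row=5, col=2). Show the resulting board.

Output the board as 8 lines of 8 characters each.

Place W at (5,2); scan 8 dirs for brackets.
Dir NW: first cell '.' (not opp) -> no flip
Dir N: first cell '.' (not opp) -> no flip
Dir NE: opp run (4,3) capped by W -> flip
Dir W: first cell '.' (not opp) -> no flip
Dir E: first cell '.' (not opp) -> no flip
Dir SW: first cell '.' (not opp) -> no flip
Dir S: first cell '.' (not opp) -> no flip
Dir SE: first cell '.' (not opp) -> no flip
All flips: (4,3)

Answer: ........
........
......B.
...WWB..
...WBB..
..W.....
........
........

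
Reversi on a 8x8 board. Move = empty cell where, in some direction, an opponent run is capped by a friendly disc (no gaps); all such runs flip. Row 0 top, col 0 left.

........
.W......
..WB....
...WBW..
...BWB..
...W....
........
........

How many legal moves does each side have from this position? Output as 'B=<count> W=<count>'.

Answer: B=6 W=5

Derivation:
-- B to move --
(0,0): no bracket -> illegal
(0,1): no bracket -> illegal
(0,2): no bracket -> illegal
(1,0): no bracket -> illegal
(1,2): no bracket -> illegal
(1,3): no bracket -> illegal
(2,0): no bracket -> illegal
(2,1): flips 1 -> legal
(2,4): no bracket -> illegal
(2,5): flips 1 -> legal
(2,6): no bracket -> illegal
(3,1): no bracket -> illegal
(3,2): flips 1 -> legal
(3,6): flips 1 -> legal
(4,2): no bracket -> illegal
(4,6): no bracket -> illegal
(5,2): no bracket -> illegal
(5,4): flips 1 -> legal
(5,5): no bracket -> illegal
(6,2): no bracket -> illegal
(6,3): flips 1 -> legal
(6,4): no bracket -> illegal
B mobility = 6
-- W to move --
(1,2): no bracket -> illegal
(1,3): flips 1 -> legal
(1,4): no bracket -> illegal
(2,4): flips 2 -> legal
(2,5): no bracket -> illegal
(3,2): no bracket -> illegal
(3,6): no bracket -> illegal
(4,2): flips 1 -> legal
(4,6): flips 1 -> legal
(5,2): no bracket -> illegal
(5,4): no bracket -> illegal
(5,5): flips 1 -> legal
(5,6): no bracket -> illegal
W mobility = 5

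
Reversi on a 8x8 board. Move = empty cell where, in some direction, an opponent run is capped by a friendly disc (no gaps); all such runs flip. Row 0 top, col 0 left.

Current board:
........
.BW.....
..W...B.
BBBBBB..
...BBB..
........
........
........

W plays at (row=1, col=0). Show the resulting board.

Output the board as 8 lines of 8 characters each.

Answer: ........
WWW.....
..W...B.
BBBBBB..
...BBB..
........
........
........

Derivation:
Place W at (1,0); scan 8 dirs for brackets.
Dir NW: edge -> no flip
Dir N: first cell '.' (not opp) -> no flip
Dir NE: first cell '.' (not opp) -> no flip
Dir W: edge -> no flip
Dir E: opp run (1,1) capped by W -> flip
Dir SW: edge -> no flip
Dir S: first cell '.' (not opp) -> no flip
Dir SE: first cell '.' (not opp) -> no flip
All flips: (1,1)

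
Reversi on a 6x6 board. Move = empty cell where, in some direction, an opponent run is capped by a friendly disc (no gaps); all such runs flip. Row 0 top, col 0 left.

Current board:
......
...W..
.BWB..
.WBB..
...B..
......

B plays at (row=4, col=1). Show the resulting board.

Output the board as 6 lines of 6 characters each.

Answer: ......
...W..
.BWB..
.BBB..
.B.B..
......

Derivation:
Place B at (4,1); scan 8 dirs for brackets.
Dir NW: first cell '.' (not opp) -> no flip
Dir N: opp run (3,1) capped by B -> flip
Dir NE: first cell 'B' (not opp) -> no flip
Dir W: first cell '.' (not opp) -> no flip
Dir E: first cell '.' (not opp) -> no flip
Dir SW: first cell '.' (not opp) -> no flip
Dir S: first cell '.' (not opp) -> no flip
Dir SE: first cell '.' (not opp) -> no flip
All flips: (3,1)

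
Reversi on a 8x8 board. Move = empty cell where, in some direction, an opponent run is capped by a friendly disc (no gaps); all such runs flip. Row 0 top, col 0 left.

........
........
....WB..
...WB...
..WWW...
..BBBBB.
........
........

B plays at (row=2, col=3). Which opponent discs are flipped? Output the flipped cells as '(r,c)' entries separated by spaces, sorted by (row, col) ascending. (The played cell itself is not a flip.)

Answer: (2,4) (3,3) (4,3)

Derivation:
Dir NW: first cell '.' (not opp) -> no flip
Dir N: first cell '.' (not opp) -> no flip
Dir NE: first cell '.' (not opp) -> no flip
Dir W: first cell '.' (not opp) -> no flip
Dir E: opp run (2,4) capped by B -> flip
Dir SW: first cell '.' (not opp) -> no flip
Dir S: opp run (3,3) (4,3) capped by B -> flip
Dir SE: first cell 'B' (not opp) -> no flip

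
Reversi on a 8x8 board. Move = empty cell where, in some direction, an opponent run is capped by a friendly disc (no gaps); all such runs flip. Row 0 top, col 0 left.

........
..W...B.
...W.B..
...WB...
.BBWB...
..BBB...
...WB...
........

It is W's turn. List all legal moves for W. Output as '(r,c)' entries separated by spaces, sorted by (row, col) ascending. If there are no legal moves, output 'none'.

Answer: (0,7) (3,0) (3,5) (4,0) (4,5) (5,1) (5,5) (6,1) (6,5)

Derivation:
(0,5): no bracket -> illegal
(0,6): no bracket -> illegal
(0,7): flips 3 -> legal
(1,4): no bracket -> illegal
(1,5): no bracket -> illegal
(1,7): no bracket -> illegal
(2,4): no bracket -> illegal
(2,6): no bracket -> illegal
(2,7): no bracket -> illegal
(3,0): flips 2 -> legal
(3,1): no bracket -> illegal
(3,2): no bracket -> illegal
(3,5): flips 1 -> legal
(3,6): no bracket -> illegal
(4,0): flips 2 -> legal
(4,5): flips 3 -> legal
(5,0): no bracket -> illegal
(5,1): flips 1 -> legal
(5,5): flips 1 -> legal
(6,1): flips 1 -> legal
(6,2): no bracket -> illegal
(6,5): flips 2 -> legal
(7,3): no bracket -> illegal
(7,4): no bracket -> illegal
(7,5): no bracket -> illegal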